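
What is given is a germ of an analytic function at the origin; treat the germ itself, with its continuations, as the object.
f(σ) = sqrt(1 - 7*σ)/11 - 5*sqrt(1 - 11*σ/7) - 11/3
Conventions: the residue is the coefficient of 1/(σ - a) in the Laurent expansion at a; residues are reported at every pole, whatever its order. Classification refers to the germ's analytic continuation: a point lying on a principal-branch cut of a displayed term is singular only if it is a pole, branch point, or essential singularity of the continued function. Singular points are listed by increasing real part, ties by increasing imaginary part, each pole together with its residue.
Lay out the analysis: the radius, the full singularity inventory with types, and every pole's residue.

Radius of convergence at 0: 1/7.
At 1/7: an algebraic (square-root) branch point.
At 7/11: an algebraic (square-root) branch point.

Branch term (1/11)*sqrt(1 - σ/(1/7)): its argument vanishes at σ = 1/7, a square-root branch point, modulus 1/7.
Branch term (-5)*sqrt(1 - σ/(7/11)): its argument vanishes at σ = 7/11, a square-root branch point, modulus 7/11.
The radius of convergence is the smallest modulus among the singular points: 1/7.
List the singular points by increasing real part (a conjugate pair: the negative imaginary part first).


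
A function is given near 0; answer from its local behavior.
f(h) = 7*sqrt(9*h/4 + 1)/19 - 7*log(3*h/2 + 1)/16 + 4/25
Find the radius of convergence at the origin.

Branch term (-7/16)*log(1 - h/(-2/3)): its argument vanishes at h = -2/3, a logarithmic branch point, modulus 2/3.
Branch term (7/19)*sqrt(1 - h/(-4/9)): its argument vanishes at h = -4/9, a square-root branch point, modulus 4/9.
The radius of convergence is the smallest modulus among the singular points: 4/9.

The radius of convergence is 4/9.


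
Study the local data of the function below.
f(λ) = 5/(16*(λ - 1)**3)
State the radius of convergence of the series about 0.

The radius of convergence is 1.

Denominator factor (λ - 1)^3: pole of order 3 at 1, modulus 1.
The radius of convergence is the smallest modulus among the singular points: 1.


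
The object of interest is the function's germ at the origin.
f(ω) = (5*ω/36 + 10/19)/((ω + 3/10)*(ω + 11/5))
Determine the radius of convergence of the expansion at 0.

Denominator factor (ω + 3/10): pole of order 1 at -3/10, modulus 3/10.
Denominator factor (ω + 11/5): pole of order 1 at -11/5, modulus 11/5.
The radius of convergence is the smallest modulus among the singular points: 3/10.

The radius of convergence is 3/10.


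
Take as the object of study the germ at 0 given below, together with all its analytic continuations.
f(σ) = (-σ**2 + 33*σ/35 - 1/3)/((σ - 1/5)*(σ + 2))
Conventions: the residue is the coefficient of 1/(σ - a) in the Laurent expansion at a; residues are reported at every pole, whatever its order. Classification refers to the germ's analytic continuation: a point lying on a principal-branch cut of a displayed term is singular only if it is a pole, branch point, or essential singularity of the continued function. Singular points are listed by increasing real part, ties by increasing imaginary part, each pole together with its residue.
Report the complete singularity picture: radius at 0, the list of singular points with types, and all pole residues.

Denominator factor (σ - 1/5): pole of order 1 at 1/5, modulus 1/5.
Denominator factor (σ + 2): pole of order 1 at -2, modulus 2.
The radius of convergence is the smallest modulus among the singular points: 1/5.
At the order-1 pole -2 set g(σ) = (σ - (-2))*f(σ) = (-σ**2 + 33*σ/35 - 1/3)/(σ - 1/5).
Simple pole: residue = g(a) at a = -2, which is 653/231.
At the order-1 pole 1/5 set g(σ) = (σ - (1/5))*f(σ) = (-σ**2 + 33*σ/35 - 1/3)/(σ + 2).
Simple pole: residue = g(a) at a = 1/5, which is -97/1155.
List the singular points by increasing real part (a conjugate pair: the negative imaginary part first).

Radius of convergence at 0: 1/5.
At -2: a pole of order 1; residue 653/231.
At 1/5: a pole of order 1; residue -97/1155.


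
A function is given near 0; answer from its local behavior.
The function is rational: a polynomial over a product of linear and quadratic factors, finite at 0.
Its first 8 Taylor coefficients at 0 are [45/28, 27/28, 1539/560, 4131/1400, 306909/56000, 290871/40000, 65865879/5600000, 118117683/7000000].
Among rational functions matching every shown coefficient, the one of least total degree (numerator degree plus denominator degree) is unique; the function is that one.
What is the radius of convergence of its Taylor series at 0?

The radius of convergence is 2/3.

No rational of total degree below 2 reproduces all 8 coefficients; solving the [0/2] Pade equations on them gives f(β) = -25/(21*(β - 2/3)*(β + 10/9)), whose expansion matches every shown term.
Denominator factor (β - 2/3): pole of order 1 at 2/3, modulus 2/3.
Denominator factor (β + 10/9): pole of order 1 at -10/9, modulus 10/9.
The radius of convergence is the smallest modulus among the singular points: 2/3.


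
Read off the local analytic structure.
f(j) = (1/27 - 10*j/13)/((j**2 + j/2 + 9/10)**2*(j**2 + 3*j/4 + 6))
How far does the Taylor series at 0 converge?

The radius of convergence is (3/10)*sqrt(10).

Denominator factor (j**2 + j/2 + 9/10)^2: discriminant -67/20, complex-conjugate roots (-1/4) + ((1/20)*sqrt(335))*i and (-1/4) - ((1/20)*sqrt(335))*i; poles of order 2, moduli (3/10)*sqrt(10) and (3/10)*sqrt(10).
Denominator factor (j**2 + 3*j/4 + 6): discriminant -375/16, complex-conjugate roots (-3/8) + ((5/8)*sqrt(15))*i and (-3/8) - ((5/8)*sqrt(15))*i; poles of order 1, moduli sqrt(6) and sqrt(6).
The radius of convergence is the smallest modulus among the singular points: (3/10)*sqrt(10).


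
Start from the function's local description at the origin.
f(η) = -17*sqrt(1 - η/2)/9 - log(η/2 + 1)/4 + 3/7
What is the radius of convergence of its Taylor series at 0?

Branch term (-17/9)*sqrt(1 - η/(2)): its argument vanishes at η = 2, a square-root branch point, modulus 2.
Branch term (-1/4)*log(1 - η/(-2)): its argument vanishes at η = -2, a logarithmic branch point, modulus 2.
The radius of convergence is the smallest modulus among the singular points: 2.

The radius of convergence is 2.


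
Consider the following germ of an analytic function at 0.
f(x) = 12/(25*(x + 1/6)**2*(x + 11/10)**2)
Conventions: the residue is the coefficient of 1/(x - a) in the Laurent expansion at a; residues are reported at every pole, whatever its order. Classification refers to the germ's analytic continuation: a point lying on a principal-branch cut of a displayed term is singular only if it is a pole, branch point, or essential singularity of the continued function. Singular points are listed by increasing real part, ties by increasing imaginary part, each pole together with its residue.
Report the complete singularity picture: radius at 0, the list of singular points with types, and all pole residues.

Radius of convergence at 0: 1/6.
At -11/10: a pole of order 2; residue 405/343.
At -1/6: a pole of order 2; residue -405/343.

Denominator factor (x + 11/10)^2: pole of order 2 at -11/10, modulus 11/10.
Denominator factor (x + 1/6)^2: pole of order 2 at -1/6, modulus 1/6.
The radius of convergence is the smallest modulus among the singular points: 1/6.
At the order-2 pole -11/10 set g(x) = (x - (-11/10))^2*f(x) = 12/(25*(x + 1/6)**2).
Order-2 pole: residue = g'(a); g'(-11/10) = 405/343, so the residue is 405/343.
At the order-2 pole -1/6 set g(x) = (x - (-1/6))^2*f(x) = 12/(25*(x + 11/10)**2).
Order-2 pole: residue = g'(a); g'(-1/6) = -405/343, so the residue is -405/343.
List the singular points by increasing real part (a conjugate pair: the negative imaginary part first).


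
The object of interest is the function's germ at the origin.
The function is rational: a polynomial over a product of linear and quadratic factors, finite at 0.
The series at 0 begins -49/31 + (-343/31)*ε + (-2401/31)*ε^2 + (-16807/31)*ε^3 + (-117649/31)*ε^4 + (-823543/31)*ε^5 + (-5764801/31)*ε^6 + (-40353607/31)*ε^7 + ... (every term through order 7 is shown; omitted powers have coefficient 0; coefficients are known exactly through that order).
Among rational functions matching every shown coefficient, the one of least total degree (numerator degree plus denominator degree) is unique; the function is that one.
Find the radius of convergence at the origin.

No rational of total degree below 1 reproduces all 8 coefficients; solving the [0/1] Pade equations on them gives f(ε) = 7/(31*(ε - 1/7)), whose expansion matches every shown term.
Denominator factor (ε - 1/7): pole of order 1 at 1/7, modulus 1/7.
The radius of convergence is the smallest modulus among the singular points: 1/7.

The radius of convergence is 1/7.


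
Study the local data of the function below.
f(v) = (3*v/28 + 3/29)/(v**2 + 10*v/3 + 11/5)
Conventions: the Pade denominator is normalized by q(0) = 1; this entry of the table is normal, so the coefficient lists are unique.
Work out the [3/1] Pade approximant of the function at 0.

The Pade approximant has numerator coefficients [15/319, 6538305/348732076, -1222875/174366038, 733725/348732076]; denominator coefficients [1, 1131440/1288419].

Taylor coefficients needed (expand at 0): a_0 = 15/319, a_1 = -2215/98252, a_2 = 20725/1621158, a_3 = -976075/106996428, a_4 = 7071500/882720531.
Write the denominator as Q(v) = 1 + q1*v. Requiring Q*f - P = O(v^5) with deg P <= 3 kills the coefficients of v^4..v^4 in Q*f:
  v^4: a_4 + q1*a_3 = 0, i.e. 7071500/882720531 + (-976075/106996428)*q1 = 0.
Solving this linear system: q1 = 1131440/1288419.
The numerator is Q*f truncated at degree 3: P0 = a_0 = 15/319; P1 = a_1 + q1*a_0 = 6538305/348732076; P2 = a_2 + q1*a_1 = -1222875/174366038; P3 = a_3 + q1*a_2 = 733725/348732076.


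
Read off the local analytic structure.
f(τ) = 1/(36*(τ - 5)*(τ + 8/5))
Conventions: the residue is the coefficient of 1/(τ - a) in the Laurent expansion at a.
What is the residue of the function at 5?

The residue is 5/1188.

At the order-1 pole 5 set g(τ) = (τ - (5))*f(τ) = 1/(36*(τ + 8/5)).
Simple pole: residue = g(a) at a = 5, which is 5/1188.


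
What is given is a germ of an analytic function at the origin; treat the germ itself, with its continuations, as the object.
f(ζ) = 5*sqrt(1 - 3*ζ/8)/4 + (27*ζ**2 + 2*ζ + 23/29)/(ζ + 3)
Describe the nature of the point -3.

The denominator factor ζ + 3 vanishes at -3 and appears to the power 1; the numerator there equals 6896/29, nonzero, and no other factor vanishes.
The branch terms are analytic at this point.
Hence a pole whose order is the multiplicity, 1.

The point is a pole of order 1.


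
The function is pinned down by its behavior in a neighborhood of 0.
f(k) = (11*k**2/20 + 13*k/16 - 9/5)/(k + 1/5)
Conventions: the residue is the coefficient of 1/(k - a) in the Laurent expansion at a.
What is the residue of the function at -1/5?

The residue is -3881/2000.

At the order-1 pole -1/5 set g(k) = (k - (-1/5))*f(k) = 11*k**2/20 + 13*k/16 - 9/5.
Simple pole: residue = g(a) at a = -1/5, which is -3881/2000.


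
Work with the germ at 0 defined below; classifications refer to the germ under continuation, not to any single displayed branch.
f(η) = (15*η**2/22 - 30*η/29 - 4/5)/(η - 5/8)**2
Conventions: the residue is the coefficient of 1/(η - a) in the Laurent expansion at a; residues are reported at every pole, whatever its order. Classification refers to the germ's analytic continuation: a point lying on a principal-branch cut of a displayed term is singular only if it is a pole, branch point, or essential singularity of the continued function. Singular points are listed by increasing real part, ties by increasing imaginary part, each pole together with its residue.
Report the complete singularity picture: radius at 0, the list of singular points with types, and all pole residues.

Radius of convergence at 0: 5/8.
At 5/8: a pole of order 2; residue -465/2552.

Denominator factor (η - 5/8)^2: pole of order 2 at 5/8, modulus 5/8.
The radius of convergence is the smallest modulus among the singular points: 5/8.
At the order-2 pole 5/8 set g(η) = (η - (5/8))^2*f(η) = 15*η**2/22 - 30*η/29 - 4/5.
Order-2 pole: residue = g'(a); g'(5/8) = -465/2552, so the residue is -465/2552.


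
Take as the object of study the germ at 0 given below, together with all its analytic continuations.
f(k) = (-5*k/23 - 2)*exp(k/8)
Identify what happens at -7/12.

There is no denominator, hence no pole anywhere.
The factor exp(k/8) is entire.
So the germ continues analytically to -7/12.

The point is a regular point.


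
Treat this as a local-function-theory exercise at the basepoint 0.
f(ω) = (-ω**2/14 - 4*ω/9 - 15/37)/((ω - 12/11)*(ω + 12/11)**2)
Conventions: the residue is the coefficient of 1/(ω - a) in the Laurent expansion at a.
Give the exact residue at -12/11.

The residue is 59723/447552.

At the order-2 pole -12/11 set g(ω) = (ω - (-12/11))^2*f(ω) = (-ω**2/14 - 4*ω/9 - 15/37)/(ω - 12/11).
Order-2 pole: residue = g'(a); g'(-12/11) = 59723/447552, so the residue is 59723/447552.


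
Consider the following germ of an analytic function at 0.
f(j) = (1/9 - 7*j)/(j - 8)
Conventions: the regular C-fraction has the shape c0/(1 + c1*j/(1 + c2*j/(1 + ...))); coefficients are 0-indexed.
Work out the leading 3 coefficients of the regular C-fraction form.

Taylor coefficients (expand at 0): a_0 = -1/72, a_1 = 503/576, a_2 = 503/4608.
c0 = a_0 = -1/72. Peel one level at a time: if S = 1 + c*j/S' with S'(0) = 1, then c is the j-coefficient of S and S' = c*j/(S - 1).
S_1 = c0/f = 1 + (503/8)*j + (31689/8)*j^2 + ...; c1 = 503/8.
S_2 = c1*j/(S_1 - 1) = 1 + (-63)*j + ...; c2 = -63.

The regular C-fraction coefficients are [-1/72, 503/8, -63].


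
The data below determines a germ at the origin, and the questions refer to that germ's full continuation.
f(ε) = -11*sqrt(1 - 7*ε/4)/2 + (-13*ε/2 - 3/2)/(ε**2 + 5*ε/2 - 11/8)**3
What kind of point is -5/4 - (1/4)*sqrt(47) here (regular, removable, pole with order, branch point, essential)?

The point is a pole of order 3.

The denominator factor ε**2 + 5*ε/2 - 11/8 vanishes at -5/4 - (1/4)*sqrt(47) and appears to the power 3; the numerator there equals 53/8 + (13/8)*sqrt(47), nonzero, and no other factor vanishes.
The branch terms are analytic at this point.
Hence a pole whose order is the multiplicity, 3.


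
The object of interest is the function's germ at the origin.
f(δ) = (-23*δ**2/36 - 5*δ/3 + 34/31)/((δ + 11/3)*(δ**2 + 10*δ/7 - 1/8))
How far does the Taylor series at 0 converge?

The radius of convergence is -5/7 + (1/28)*sqrt(498).

Denominator factor (δ + 11/3): pole of order 1 at -11/3, modulus 11/3.
Denominator factor (δ**2 + 10*δ/7 - 1/8): discriminant 249/98, real irrational roots -5/7 + (1/28)*sqrt(498) and -5/7 - (1/28)*sqrt(498); poles of order 1, moduli -5/7 + (1/28)*sqrt(498) and 5/7 + (1/28)*sqrt(498).
The radius of convergence is the smallest modulus among the singular points: -5/7 + (1/28)*sqrt(498).


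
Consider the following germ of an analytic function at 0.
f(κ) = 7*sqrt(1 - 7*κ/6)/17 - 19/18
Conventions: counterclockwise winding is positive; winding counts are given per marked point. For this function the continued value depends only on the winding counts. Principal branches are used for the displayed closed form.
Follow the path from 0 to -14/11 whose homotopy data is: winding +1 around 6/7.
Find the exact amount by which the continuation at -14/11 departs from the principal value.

Continued minus principal equals -(14/561)*sqrt(2706).

The rational part is single-valued and drops out of the difference; each branch term changes only by its own monodromy.
(7/17)*sqrt(1 - κ/(6/7)): winding +1 is odd, the square root flips sign, contributing -2*(7/17)*sqrt(1 - (-14/11)/(6/7)) = -2*(7/17)*sqrt(82/33) = -(14/561)*sqrt(2706).
Summing the contributions at κ = -14/11 gives -(14/561)*sqrt(2706).


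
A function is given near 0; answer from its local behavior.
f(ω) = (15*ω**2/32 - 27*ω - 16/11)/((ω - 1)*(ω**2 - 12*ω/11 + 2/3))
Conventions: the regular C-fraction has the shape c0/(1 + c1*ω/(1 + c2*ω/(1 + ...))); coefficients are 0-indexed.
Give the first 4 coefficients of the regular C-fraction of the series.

The regular C-fraction coefficients are [24/11, -3731/176, 2235693/119392, -12648907067/88974619552].

Taylor coefficients (expand at 0): a_0 = 24/11, a_1 = 11193/242, a_2 = 9744297/85184, a_3 = 149723445/937024.
c0 = a_0 = 24/11. Peel one level at a time: if S = 1 + c*ω/S' with S'(0) = 1, then c is the ω-coefficient of S and S' = c*ω/(S - 1).
S_1 = c0/f = 1 + (-3731/176)*ω + (2235693/5632)*ω^2 + ...; c1 = -3731/176.
S_2 = c1*ω/(S_1 - 1) = 1 + (2235693/119392)*ω + (37946721201/14254449664)*ω^2 + ...; c2 = 2235693/119392.
S_3 = c2*ω/(S_2 - 1) = 1 + (-12648907067/88974619552)*ω + ...; c3 = -12648907067/88974619552.


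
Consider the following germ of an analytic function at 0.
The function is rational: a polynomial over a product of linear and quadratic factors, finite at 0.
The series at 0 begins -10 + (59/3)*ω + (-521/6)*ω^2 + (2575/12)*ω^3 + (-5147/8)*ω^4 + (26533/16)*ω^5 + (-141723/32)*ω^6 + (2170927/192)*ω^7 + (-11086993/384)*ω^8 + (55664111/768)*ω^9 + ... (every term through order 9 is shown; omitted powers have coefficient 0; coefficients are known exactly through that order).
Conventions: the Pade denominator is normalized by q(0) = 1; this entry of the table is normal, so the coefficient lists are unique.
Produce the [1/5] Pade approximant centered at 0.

The Pade approximant has numerator coefficients [-10, 78485474/3746703]; denominator coefficients [1, -320021/2497802, -11159311/1248901, 12484227/2497802, 25391447/1248901, -52649131/2497802].


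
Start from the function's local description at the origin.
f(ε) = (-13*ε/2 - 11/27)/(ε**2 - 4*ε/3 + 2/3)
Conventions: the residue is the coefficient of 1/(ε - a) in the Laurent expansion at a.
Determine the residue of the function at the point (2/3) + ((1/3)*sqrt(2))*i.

The factor ε**2 - 4*ε/3 + 2/3 splits as (ε - a)(ε - a') with a = (2/3) + ((1/3)*sqrt(2))*i, a' = (2/3) - ((1/3)*sqrt(2))*i. At the order-1 pole a set g(ε) = (ε - a)*f(ε) = [-13*ε/2 - 11/27] / (ε - a').
Simple pole: residue = g(a) at a = (2/3) + ((1/3)*sqrt(2))*i, which is (-13/4) + ((32/9)*sqrt(2))*i.

The residue is (-13/4) + ((32/9)*sqrt(2))*i.


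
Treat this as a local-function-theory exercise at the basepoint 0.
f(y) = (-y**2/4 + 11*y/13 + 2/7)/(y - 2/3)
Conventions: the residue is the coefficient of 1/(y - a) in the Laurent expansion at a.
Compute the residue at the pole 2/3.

At the order-1 pole 2/3 set g(y) = (y - (2/3))*f(y) = -y**2/4 + 11*y/13 + 2/7.
Simple pole: residue = g(a) at a = 2/3, which is 605/819.

The residue is 605/819.


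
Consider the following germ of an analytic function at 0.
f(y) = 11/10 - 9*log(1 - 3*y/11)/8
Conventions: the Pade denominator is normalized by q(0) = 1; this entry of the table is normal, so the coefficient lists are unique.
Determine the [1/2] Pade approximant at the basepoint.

The Pade approximant has numerator coefficients [11/10, 2071/10120]; denominator coefficients [1, -47/506, -135/11132].

Taylor coefficients needed (expand at 0): a_0 = 11/10, a_1 = 27/88, a_2 = 81/1936, a_3 = 81/10648.
Write the denominator as Q(y) = 1 + q1*y + q2*y^2. Requiring Q*f - P = O(y^4) with deg P <= 1 kills the coefficients of y^2..y^3 in Q*f:
  y^2: a_2 + q1*a_1 + q2*a_0 = 0, i.e. 81/1936 + (27/88)*q1 + (11/10)*q2 = 0.
  y^3: a_3 + q1*a_2 + q2*a_1 = 0, i.e. 81/10648 + (81/1936)*q1 + (27/88)*q2 = 0.
Solving this linear system: q1 = -47/506, q2 = -135/11132.
The numerator is Q*f truncated at degree 1: P0 = a_0 = 11/10; P1 = a_1 + q1*a_0 = 2071/10120.


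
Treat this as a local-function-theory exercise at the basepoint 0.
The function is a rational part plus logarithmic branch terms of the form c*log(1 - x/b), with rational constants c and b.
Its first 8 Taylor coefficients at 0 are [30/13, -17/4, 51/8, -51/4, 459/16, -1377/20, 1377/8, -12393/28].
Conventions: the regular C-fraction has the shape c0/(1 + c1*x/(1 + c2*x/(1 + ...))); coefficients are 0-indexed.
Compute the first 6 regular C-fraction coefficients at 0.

Taylor coefficients (read off): a_0 = 30/13, a_1 = -17/4, a_2 = 51/8, a_3 = -51/4, a_4 = 459/16, a_5 = -1377/20.
c0 = a_0 = 30/13. Peel one level at a time: if S = 1 + c*x/S' with S'(0) = 1, then c is the x-coefficient of S and S' = c*x/(S - 1).
S_1 = c0/f = 1 + (221/120)*x + (9061/14400)*x^2 + ...; c1 = 221/120.
S_2 = c1*x/(S_1 - 1) = 1 + (-41/120)*x + (-3/4)*x^2 + ...; c2 = -41/120.
S_3 = c2*x/(S_2 - 1) = 1 + (-90/41)*x + (13635/1681)*x^2 + ...; c3 = -90/41.
S_4 = c3*x/(S_3 - 1) = 1 + (303/82)*x + (-3/5)*x^2 + ...; c4 = 303/82.
S_5 = c4*x/(S_4 - 1) = 1 + (82/505)*x + ...; c5 = 82/505.

The regular C-fraction coefficients are [30/13, 221/120, -41/120, -90/41, 303/82, 82/505].


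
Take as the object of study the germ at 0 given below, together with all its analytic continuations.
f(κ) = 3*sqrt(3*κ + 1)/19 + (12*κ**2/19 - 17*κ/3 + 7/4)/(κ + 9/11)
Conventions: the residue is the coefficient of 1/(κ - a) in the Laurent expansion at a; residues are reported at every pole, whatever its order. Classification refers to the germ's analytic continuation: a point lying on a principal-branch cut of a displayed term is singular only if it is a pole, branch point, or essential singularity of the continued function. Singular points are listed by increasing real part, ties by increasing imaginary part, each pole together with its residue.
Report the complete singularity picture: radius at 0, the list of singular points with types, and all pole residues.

Radius of convergence at 0: 1/3.
At -9/11: a pole of order 1; residue 62617/9196.
At -1/3: an algebraic (square-root) branch point.

Denominator factor (κ + 9/11): pole of order 1 at -9/11, modulus 9/11.
Branch term (3/19)*sqrt(1 - κ/(-1/3)): its argument vanishes at κ = -1/3, a square-root branch point, modulus 1/3.
The radius of convergence is the smallest modulus among the singular points: 1/3.
The branch term is analytic at -9/11 and contributes nothing to the residue; only the rational part matters.
At the order-1 pole -9/11 set g(κ) = (κ - (-9/11))*(rational part) = 12*κ**2/19 - 17*κ/3 + 7/4.
Simple pole: residue = g(a) at a = -9/11, which is 62617/9196.
List the singular points by increasing real part (a conjugate pair: the negative imaginary part first).


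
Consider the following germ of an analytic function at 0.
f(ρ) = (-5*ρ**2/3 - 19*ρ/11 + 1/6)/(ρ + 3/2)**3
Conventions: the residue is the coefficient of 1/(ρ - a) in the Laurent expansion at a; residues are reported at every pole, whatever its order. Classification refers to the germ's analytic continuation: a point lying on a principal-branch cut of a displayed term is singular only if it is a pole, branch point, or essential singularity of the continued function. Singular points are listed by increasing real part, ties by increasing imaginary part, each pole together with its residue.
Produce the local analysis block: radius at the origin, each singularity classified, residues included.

Denominator factor (ρ + 3/2)^3: pole of order 3 at -3/2, modulus 3/2.
The radius of convergence is the smallest modulus among the singular points: 3/2.
At the order-3 pole -3/2 set g(ρ) = (ρ - (-3/2))^3*f(ρ) = -5*ρ**2/3 - 19*ρ/11 + 1/6.
Order-3 pole: residue = g''(a)/2; g''(-3/2) = -10/3, so the residue is -5/3.

Radius of convergence at 0: 3/2.
At -3/2: a pole of order 3; residue -5/3.


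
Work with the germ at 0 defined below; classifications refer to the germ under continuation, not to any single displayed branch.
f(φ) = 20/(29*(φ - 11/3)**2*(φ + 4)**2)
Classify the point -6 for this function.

The point is a regular point.

Denominator factors: φ - 11/3 = -29/3 at φ = -6; φ + 4 = -2 at φ = -6 — none vanishes.
So the germ continues analytically to -6.


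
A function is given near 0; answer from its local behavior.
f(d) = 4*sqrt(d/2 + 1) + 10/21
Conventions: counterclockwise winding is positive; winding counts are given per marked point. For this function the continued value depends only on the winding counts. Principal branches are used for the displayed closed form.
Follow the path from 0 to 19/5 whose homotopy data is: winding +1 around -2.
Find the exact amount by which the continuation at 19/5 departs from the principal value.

Continued minus principal equals -(4/5)*sqrt(290).

The rational part is single-valued and drops out of the difference; each branch term changes only by its own monodromy.
(4)*sqrt(1 - d/(-2)): winding +1 is odd, the square root flips sign, contributing -2*(4)*sqrt(1 - (19/5)/(-2)) = -2*(4)*sqrt(29/10) = -(4/5)*sqrt(290).
Summing the contributions at d = 19/5 gives -(4/5)*sqrt(290).


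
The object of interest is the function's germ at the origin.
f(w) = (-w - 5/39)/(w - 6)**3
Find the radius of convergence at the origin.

The radius of convergence is 6.

Denominator factor (w - 6)^3: pole of order 3 at 6, modulus 6.
The radius of convergence is the smallest modulus among the singular points: 6.


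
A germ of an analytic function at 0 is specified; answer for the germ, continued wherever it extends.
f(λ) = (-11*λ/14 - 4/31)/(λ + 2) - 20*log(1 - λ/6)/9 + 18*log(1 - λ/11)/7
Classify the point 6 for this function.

The term (-20/9)*log(1 - λ/(6)) has argument 1 - 6/(6) = 0 at 6: a logarithmic (infinitely-sheeted) branch point; the remaining terms are analytic or single-valued there.

The point is a logarithmic branch point.


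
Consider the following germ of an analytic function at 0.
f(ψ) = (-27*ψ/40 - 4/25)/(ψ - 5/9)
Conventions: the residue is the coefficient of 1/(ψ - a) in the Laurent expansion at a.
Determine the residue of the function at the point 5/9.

The residue is -107/200.

At the order-1 pole 5/9 set g(ψ) = (ψ - (5/9))*f(ψ) = -27*ψ/40 - 4/25.
Simple pole: residue = g(a) at a = 5/9, which is -107/200.


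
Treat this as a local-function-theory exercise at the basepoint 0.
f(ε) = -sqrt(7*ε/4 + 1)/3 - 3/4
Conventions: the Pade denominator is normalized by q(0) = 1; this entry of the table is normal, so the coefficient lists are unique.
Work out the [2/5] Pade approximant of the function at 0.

The Pade approximant has numerator coefficients [-13/12, -283523/113232, -229709/172544]; denominator coefficients [1, 19269/9436, 34375/43136, -3325/43136, 46599/2760704, -80605/22085632].

Taylor coefficients needed (expand at 0): a_0 = -13/12, a_1 = -7/24, a_2 = 49/384, a_3 = -343/3072, a_4 = 12005/98304, a_5 = -117649/786432, a_6 = 823543/4194304, a_7 = -9058973/33554432.
Write the denominator as Q(ε) = 1 + q1*ε + q2*ε^2 + q3*ε^3 + q4*ε^4 + q5*ε^5. Requiring Q*f - P = O(ε^8) with deg P <= 2 kills the coefficients of ε^3..ε^7 in Q*f:
  ε^3: a_3 + q1*a_2 + q2*a_1 + q3*a_0 = 0, i.e. -343/3072 + (49/384)*q1 + (-7/24)*q2 + (-13/12)*q3 = 0.
  ε^4: a_4 + q1*a_3 + q2*a_2 + q3*a_1 + q4*a_0 = 0, i.e. 12005/98304 + (-343/3072)*q1 + (49/384)*q2 + (-7/24)*q3 + (-13/12)*q4 = 0.
  ε^5: a_5 + q1*a_4 + q2*a_3 + q3*a_2 + q4*a_1 + q5*a_0 = 0, i.e. -117649/786432 + (12005/98304)*q1 + (-343/3072)*q2 + (49/384)*q3 + (-7/24)*q4 + (-13/12)*q5 = 0.
  ε^6: a_6 + q1*a_5 + q2*a_4 + q3*a_3 + q4*a_2 + q5*a_1 = 0, i.e. 823543/4194304 + (-117649/786432)*q1 + (12005/98304)*q2 + (-343/3072)*q3 + (49/384)*q4 + (-7/24)*q5 = 0.
  ε^7: a_7 + q1*a_6 + q2*a_5 + q3*a_4 + q4*a_3 + q5*a_2 = 0, i.e. -9058973/33554432 + (823543/4194304)*q1 + (-117649/786432)*q2 + (12005/98304)*q3 + (-343/3072)*q4 + (49/384)*q5 = 0.
Solving this linear system: q1 = 19269/9436, q2 = 34375/43136, q3 = -3325/43136, q4 = 46599/2760704, q5 = -80605/22085632.
The numerator is Q*f truncated at degree 2: P0 = a_0 = -13/12; P1 = a_1 + q1*a_0 = -283523/113232; P2 = a_2 + q1*a_1 + q2*a_0 = -229709/172544.


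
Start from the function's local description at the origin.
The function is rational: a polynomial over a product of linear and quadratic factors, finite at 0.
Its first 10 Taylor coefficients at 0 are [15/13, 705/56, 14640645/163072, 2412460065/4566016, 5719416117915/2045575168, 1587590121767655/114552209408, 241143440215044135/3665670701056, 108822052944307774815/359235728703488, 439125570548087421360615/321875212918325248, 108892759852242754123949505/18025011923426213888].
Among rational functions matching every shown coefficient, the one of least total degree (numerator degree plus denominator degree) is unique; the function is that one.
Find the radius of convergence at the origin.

No rational of total degree below 8 reproduces all 10 coefficients; solving the [0/8] Pade equations on them gives f(κ) = 5/(39*(κ**2 - 11*κ/8 + 2/7)**2*(κ**2 + 3*κ/4 - 7/6)**2), whose expansion matches every shown term.
Denominator factor (κ**2 + 3*κ/4 - 7/6)^2: discriminant 251/48, real irrational roots -3/8 + (1/24)*sqrt(753) and -3/8 - (1/24)*sqrt(753); poles of order 2, moduli -3/8 + (1/24)*sqrt(753) and 3/8 + (1/24)*sqrt(753).
Denominator factor (κ**2 - 11*κ/8 + 2/7)^2: discriminant 335/448, real irrational roots 11/16 + (1/112)*sqrt(2345) and 11/16 - (1/112)*sqrt(2345); poles of order 2, moduli 11/16 + (1/112)*sqrt(2345) and 11/16 - (1/112)*sqrt(2345).
The radius of convergence is the smallest modulus among the singular points: 11/16 - (1/112)*sqrt(2345).

The radius of convergence is 11/16 - (1/112)*sqrt(2345).


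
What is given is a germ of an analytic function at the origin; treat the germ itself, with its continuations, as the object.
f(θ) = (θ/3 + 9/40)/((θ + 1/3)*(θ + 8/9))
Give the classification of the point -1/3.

The point is a pole of order 1.

The denominator factor θ + 1/3 vanishes at -1/3 and appears to the power 1; the numerator there equals 41/360, nonzero, and no other factor vanishes.
Hence a pole whose order is the multiplicity, 1.


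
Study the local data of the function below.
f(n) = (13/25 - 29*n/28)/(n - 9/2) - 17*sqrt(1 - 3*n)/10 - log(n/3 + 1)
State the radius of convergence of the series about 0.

Denominator factor (n - 9/2): pole of order 1 at 9/2, modulus 9/2.
Branch term (-1)*log(1 - n/(-3)): its argument vanishes at n = -3, a logarithmic branch point, modulus 3.
Branch term (-17/10)*sqrt(1 - n/(1/3)): its argument vanishes at n = 1/3, a square-root branch point, modulus 1/3.
The radius of convergence is the smallest modulus among the singular points: 1/3.

The radius of convergence is 1/3.


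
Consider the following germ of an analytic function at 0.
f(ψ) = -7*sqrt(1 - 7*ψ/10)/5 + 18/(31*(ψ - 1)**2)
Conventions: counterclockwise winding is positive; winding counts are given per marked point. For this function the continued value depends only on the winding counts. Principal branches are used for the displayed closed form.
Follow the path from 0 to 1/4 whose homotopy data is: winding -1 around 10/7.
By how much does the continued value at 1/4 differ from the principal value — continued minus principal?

The rational part is single-valued and drops out of the difference; each branch term changes only by its own monodromy.
(-7/5)*sqrt(1 - ψ/(10/7)): winding -1 is odd, the square root flips sign, contributing -2*(-7/5)*sqrt(1 - (1/4)/(10/7)) = -2*(-7/5)*sqrt(33/40) = (7/50)*sqrt(330).
Summing the contributions at ψ = 1/4 gives (7/50)*sqrt(330).

Continued minus principal equals (7/50)*sqrt(330).


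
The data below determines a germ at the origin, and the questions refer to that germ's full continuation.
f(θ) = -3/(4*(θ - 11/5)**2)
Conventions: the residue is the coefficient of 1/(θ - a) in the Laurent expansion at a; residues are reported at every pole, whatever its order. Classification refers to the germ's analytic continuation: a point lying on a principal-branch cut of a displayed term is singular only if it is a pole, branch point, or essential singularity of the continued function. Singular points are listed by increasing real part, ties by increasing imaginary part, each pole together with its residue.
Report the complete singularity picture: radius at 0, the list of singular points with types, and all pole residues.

Denominator factor (θ - 11/5)^2: pole of order 2 at 11/5, modulus 11/5.
The radius of convergence is the smallest modulus among the singular points: 11/5.
At the order-2 pole 11/5 set g(θ) = (θ - (11/5))^2*f(θ) = -3/4.
Order-2 pole: residue = g'(a); g'(11/5) = 0, so the residue is 0.

Radius of convergence at 0: 11/5.
At 11/5: a pole of order 2; residue 0.


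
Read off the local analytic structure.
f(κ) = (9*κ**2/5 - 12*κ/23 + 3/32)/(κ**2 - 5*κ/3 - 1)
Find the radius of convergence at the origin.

Denominator factor (κ**2 - 5*κ/3 - 1): discriminant 61/9, real irrational roots 5/6 + (1/6)*sqrt(61) and 5/6 - (1/6)*sqrt(61); poles of order 1, moduli 5/6 + (1/6)*sqrt(61) and -5/6 + (1/6)*sqrt(61).
The radius of convergence is the smallest modulus among the singular points: -5/6 + (1/6)*sqrt(61).

The radius of convergence is -5/6 + (1/6)*sqrt(61).


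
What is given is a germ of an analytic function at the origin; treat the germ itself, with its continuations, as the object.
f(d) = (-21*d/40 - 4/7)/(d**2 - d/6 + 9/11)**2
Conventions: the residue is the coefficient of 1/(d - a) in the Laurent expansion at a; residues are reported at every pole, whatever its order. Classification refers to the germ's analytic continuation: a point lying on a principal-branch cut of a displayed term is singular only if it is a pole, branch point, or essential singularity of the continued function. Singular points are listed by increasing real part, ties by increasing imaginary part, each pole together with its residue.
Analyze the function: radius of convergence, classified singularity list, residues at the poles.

Denominator factor (d**2 - d/6 + 9/11)^2: discriminant -1285/396, complex-conjugate roots (1/12) + ((1/132)*sqrt(14135))*i and (1/12) - ((1/132)*sqrt(14135))*i; poles of order 2, moduli (3/11)*sqrt(11) and (3/11)*sqrt(11).
The radius of convergence is the smallest modulus among the singular points: (3/11)*sqrt(11).
The factor d**2 - d/6 + 9/11 splits as (d - a)(d - a') with a = (1/12) - ((1/132)*sqrt(14135))*i, a' = (1/12) + ((1/132)*sqrt(14135))*i. At the order-2 pole a set g(d) = (d - a)^2*f(d) = [-21*d/40 - 4/7] / (d - a')^2.
Order-2 pole: residue = g'(a); g'((1/12) - ((1/132)*sqrt(14135))*i) = -((204633/115585750)*sqrt(14135))*i, so the residue is -((204633/115585750)*sqrt(14135))*i.
The factor d**2 - d/6 + 9/11 splits as (d - a)(d - a') with a = (1/12) + ((1/132)*sqrt(14135))*i, a' = (1/12) - ((1/132)*sqrt(14135))*i. At the order-2 pole a set g(d) = (d - a)^2*f(d) = [-21*d/40 - 4/7] / (d - a')^2.
Order-2 pole: residue = g'(a); g'((1/12) + ((1/132)*sqrt(14135))*i) = ((204633/115585750)*sqrt(14135))*i, so the residue is ((204633/115585750)*sqrt(14135))*i.
List the singular points by increasing real part (a conjugate pair: the negative imaginary part first).

Radius of convergence at 0: (3/11)*sqrt(11).
At (1/12) - ((1/132)*sqrt(14135))*i: a pole of order 2; residue -((204633/115585750)*sqrt(14135))*i.
At (1/12) + ((1/132)*sqrt(14135))*i: a pole of order 2; residue ((204633/115585750)*sqrt(14135))*i.


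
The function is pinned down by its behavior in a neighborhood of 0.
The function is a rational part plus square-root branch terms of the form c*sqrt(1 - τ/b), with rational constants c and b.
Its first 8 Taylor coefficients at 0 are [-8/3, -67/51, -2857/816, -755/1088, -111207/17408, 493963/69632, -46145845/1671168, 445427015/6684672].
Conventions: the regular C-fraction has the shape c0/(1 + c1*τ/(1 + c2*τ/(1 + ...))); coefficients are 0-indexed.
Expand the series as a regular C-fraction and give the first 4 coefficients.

The regular C-fraction coefficients are [-8/3, -67/136, -39591/18224, 128442293/42441552].

Taylor coefficients (read off): a_0 = -8/3, a_1 = -67/51, a_2 = -2857/816, a_3 = -755/1088.
c0 = a_0 = -8/3. Peel one level at a time: if S = 1 + c*τ/S' with S'(0) = 1, then c is the τ-coefficient of S and S' = c*τ/(S - 1).
S_1 = c0/f = 1 + (-67/136)*τ + (-39591/36992)*τ^2 + ...; c1 = -67/136.
S_2 = c1*τ/(S_1 - 1) = 1 + (-39591/18224)*τ + (7555429/1149184)*τ^2 + ...; c2 = -39591/18224.
S_3 = c2*τ/(S_2 - 1) = 1 + (128442293/42441552)*τ + ...; c3 = 128442293/42441552.


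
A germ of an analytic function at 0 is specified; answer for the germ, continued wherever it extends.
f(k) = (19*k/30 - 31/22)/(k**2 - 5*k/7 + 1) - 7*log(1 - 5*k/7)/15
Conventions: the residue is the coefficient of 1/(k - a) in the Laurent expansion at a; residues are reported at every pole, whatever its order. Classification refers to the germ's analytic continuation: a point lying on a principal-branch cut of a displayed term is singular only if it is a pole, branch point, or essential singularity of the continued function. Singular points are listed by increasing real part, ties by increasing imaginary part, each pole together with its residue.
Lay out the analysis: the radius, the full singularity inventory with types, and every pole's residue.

Radius of convergence at 0: 1.
At (5/14) - ((3/14)*sqrt(19))*i: a pole of order 1; residue (19/60) - ((1093/7524)*sqrt(19))*i.
At (5/14) + ((3/14)*sqrt(19))*i: a pole of order 1; residue (19/60) + ((1093/7524)*sqrt(19))*i.
At 7/5: a logarithmic branch point.

Denominator factor (k**2 - 5*k/7 + 1): discriminant -171/49, complex-conjugate roots (5/14) + ((3/14)*sqrt(19))*i and (5/14) - ((3/14)*sqrt(19))*i; poles of order 1, moduli 1 and 1.
Branch term (-7/15)*log(1 - k/(7/5)): its argument vanishes at k = 7/5, a logarithmic branch point, modulus 7/5.
The radius of convergence is the smallest modulus among the singular points: 1.
The branch term is analytic at (5/14) - ((3/14)*sqrt(19))*i and contributes nothing to the residue; only the rational part matters.
The factor k**2 - 5*k/7 + 1 splits as (k - a)(k - a') with a = (5/14) - ((3/14)*sqrt(19))*i, a' = (5/14) + ((3/14)*sqrt(19))*i. At the order-1 pole a set g(k) = (k - a)*(rational part) = [19*k/30 - 31/22] / (k - a').
Simple pole: residue = g(a) at a = (5/14) - ((3/14)*sqrt(19))*i, which is (19/60) - ((1093/7524)*sqrt(19))*i.
The branch term is analytic at (5/14) + ((3/14)*sqrt(19))*i and contributes nothing to the residue; only the rational part matters.
The factor k**2 - 5*k/7 + 1 splits as (k - a)(k - a') with a = (5/14) + ((3/14)*sqrt(19))*i, a' = (5/14) - ((3/14)*sqrt(19))*i. At the order-1 pole a set g(k) = (k - a)*(rational part) = [19*k/30 - 31/22] / (k - a').
Simple pole: residue = g(a) at a = (5/14) + ((3/14)*sqrt(19))*i, which is (19/60) + ((1093/7524)*sqrt(19))*i.
List the singular points by increasing real part (a conjugate pair: the negative imaginary part first).


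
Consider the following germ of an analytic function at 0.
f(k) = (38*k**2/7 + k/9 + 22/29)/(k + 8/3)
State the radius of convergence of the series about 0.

The radius of convergence is 8/3.

Denominator factor (k + 8/3): pole of order 1 at -8/3, modulus 8/3.
The radius of convergence is the smallest modulus among the singular points: 8/3.


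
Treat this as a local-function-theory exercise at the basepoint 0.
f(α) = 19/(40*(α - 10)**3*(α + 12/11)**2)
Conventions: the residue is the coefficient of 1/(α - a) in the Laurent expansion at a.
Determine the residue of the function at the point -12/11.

At the order-2 pole -12/11 set g(α) = (α - (-12/11))^2*f(α) = 19/(40*(α - 10)**3).
Order-2 pole: residue = g'(a); g'(-12/11) = -834537/8861338240, so the residue is -834537/8861338240.

The residue is -834537/8861338240.


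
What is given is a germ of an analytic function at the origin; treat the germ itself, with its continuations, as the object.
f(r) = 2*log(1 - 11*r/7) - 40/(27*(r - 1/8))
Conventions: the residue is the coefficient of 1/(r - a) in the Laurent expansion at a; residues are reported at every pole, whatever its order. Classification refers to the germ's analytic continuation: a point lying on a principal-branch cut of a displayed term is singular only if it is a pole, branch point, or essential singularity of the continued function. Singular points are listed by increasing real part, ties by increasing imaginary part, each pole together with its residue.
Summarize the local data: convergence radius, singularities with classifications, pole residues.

Denominator factor (r - 1/8): pole of order 1 at 1/8, modulus 1/8.
Branch term (2)*log(1 - r/(7/11)): its argument vanishes at r = 7/11, a logarithmic branch point, modulus 7/11.
The radius of convergence is the smallest modulus among the singular points: 1/8.
The branch term is analytic at 1/8 and contributes nothing to the residue; only the rational part matters.
At the order-1 pole 1/8 set g(r) = (r - (1/8))*(rational part) = -40/27.
Simple pole: residue = g(a) at a = 1/8, which is -40/27.
List the singular points by increasing real part (a conjugate pair: the negative imaginary part first).

Radius of convergence at 0: 1/8.
At 1/8: a pole of order 1; residue -40/27.
At 7/11: a logarithmic branch point.
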